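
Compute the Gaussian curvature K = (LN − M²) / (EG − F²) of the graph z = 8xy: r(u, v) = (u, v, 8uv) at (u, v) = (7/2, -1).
K = -64/720801

Coefficients of the first fundamental form: E = 64*v^2 + 1, F = 64*u*v, G = 64*u^2 + 1.
Coefficients of the second fundamental form: L = 0, M = 8/sqrt(64*u^2 + 64*v^2 + 1), N = 0.
Assemble K = (LN − M²)/(EG − F²) = -64/(4096*u^4 + 8192*u^2*v^2 + 128*u^2 + 4096*v^4 + 128*v^2 + 1). At (u, v) = (7/2, -1): K = -64/720801.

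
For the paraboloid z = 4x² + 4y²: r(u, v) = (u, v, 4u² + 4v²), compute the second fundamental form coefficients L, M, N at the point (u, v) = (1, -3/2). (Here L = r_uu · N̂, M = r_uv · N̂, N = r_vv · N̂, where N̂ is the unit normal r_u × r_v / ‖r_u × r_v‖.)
L = 8*sqrt(209)/209;  M = 0;  N = 8*sqrt(209)/209

Compute the unit normal N̂(u, v) = (-8*u/sqrt(64*u^2 + 64*v^2 + 1), -8*v/sqrt(64*u^2 + 64*v^2 + 1), 1/sqrt(64*u^2 + 64*v^2 + 1)), and the second partials r_uu, r_uv, r_vv. Take dot products:
  L(u, v) = r_uu · N̂ = 8/sqrt(64*u^2 + 64*v^2 + 1),
  M(u, v) = r_uv · N̂ = 0,
  N(u, v) = r_vv · N̂ = 8/sqrt(64*u^2 + 64*v^2 + 1).
Evaluating at (u, v) = (1, -3/2):
  L = 8*sqrt(209)/209, M = 0, N = 8*sqrt(209)/209.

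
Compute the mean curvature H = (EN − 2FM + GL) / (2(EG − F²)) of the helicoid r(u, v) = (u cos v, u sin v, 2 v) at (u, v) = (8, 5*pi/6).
H = 0

With E = 1, F = 0, G = u^2 + 4, L = 0, M = -2/sqrt(u^2 + 4), N = 0, assemble
  H = (EN − 2FM + GL) / (2(EG − F²)) = 0.
At (u, v) = (8, 5*pi/6): H = 0.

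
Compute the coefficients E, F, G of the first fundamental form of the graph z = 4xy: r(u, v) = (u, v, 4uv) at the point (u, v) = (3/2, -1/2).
E = 5;  F = -12;  G = 37

Partials: r_u = (1, 0, 4*v), r_v = (0, 1, 4*u). As functions of (u, v):
  E = r_u · r_u = 16*v^2 + 1,
  F = r_u · r_v = 16*u*v,
  G = r_v · r_v = 16*u^2 + 1.
Evaluating at (u, v) = (3/2, -1/2): E = 5, F = -12, G = 37.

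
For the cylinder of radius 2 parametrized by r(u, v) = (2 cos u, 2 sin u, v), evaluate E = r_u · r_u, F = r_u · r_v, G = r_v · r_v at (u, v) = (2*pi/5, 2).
E = 4;  F = 0;  G = 1

Partials: r_u = (-2*sin(u), 2*cos(u), 0), r_v = (0, 0, 1). As functions of (u, v):
  E = r_u · r_u = 4,
  F = r_u · r_v = 0,
  G = r_v · r_v = 1.
Evaluating at (u, v) = (2*pi/5, 2): E = 4, F = 0, G = 1.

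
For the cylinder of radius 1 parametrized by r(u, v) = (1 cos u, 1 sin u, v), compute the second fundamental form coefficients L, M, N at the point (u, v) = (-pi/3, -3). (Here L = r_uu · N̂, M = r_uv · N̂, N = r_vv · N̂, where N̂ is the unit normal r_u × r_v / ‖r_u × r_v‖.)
L = -1;  M = 0;  N = 0

Compute the unit normal N̂(u, v) = (cos(u), sin(u), 0), and the second partials r_uu, r_uv, r_vv. Take dot products:
  L(u, v) = r_uu · N̂ = -1,
  M(u, v) = r_uv · N̂ = 0,
  N(u, v) = r_vv · N̂ = 0.
Evaluating at (u, v) = (-pi/3, -3):
  L = -1, M = 0, N = 0.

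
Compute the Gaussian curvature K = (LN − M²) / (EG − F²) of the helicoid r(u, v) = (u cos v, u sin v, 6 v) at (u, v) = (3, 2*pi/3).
K = -4/225

Coefficients of the first fundamental form: E = 1, F = 0, G = u^2 + 36.
Coefficients of the second fundamental form: L = 0, M = -6/sqrt(u^2 + 36), N = 0.
Assemble K = (LN − M²)/(EG − F²) = -36/(u^2 + 36)^2. At (u, v) = (3, 2*pi/3): K = -4/225.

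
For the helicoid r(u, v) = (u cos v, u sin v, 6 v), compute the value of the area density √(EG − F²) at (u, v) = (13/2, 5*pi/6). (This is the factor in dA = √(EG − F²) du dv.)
√(EG − F²)|_{(13/2, 5*pi/6)} = sqrt(313)/2

E = 1, F = 0, G = u^2 + 36, so EG − F² = u^2 + 36. Taking the positive square root: √(EG − F²) = sqrt(u^2 + 36). At (u, v) = (13/2, 5*pi/6): sqrt(313)/2.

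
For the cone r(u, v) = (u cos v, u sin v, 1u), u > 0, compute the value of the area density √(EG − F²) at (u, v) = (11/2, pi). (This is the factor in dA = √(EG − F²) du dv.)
√(EG − F²)|_{(11/2, pi)} = 11*sqrt(2)/2

E = 2, F = 0, G = u^2, so EG − F² = 2*u^2. Taking the positive square root: √(EG − F²) = sqrt(2)*Abs(u). At (u, v) = (11/2, pi): 11*sqrt(2)/2.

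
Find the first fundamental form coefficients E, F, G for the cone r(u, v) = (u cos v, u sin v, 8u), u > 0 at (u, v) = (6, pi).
E = 65;  F = 0;  G = 36

Partials: r_u = (cos(v), sin(v), 8), r_v = (-u*sin(v), u*cos(v), 0). As functions of (u, v):
  E = r_u · r_u = 65,
  F = r_u · r_v = 0,
  G = r_v · r_v = u^2.
Evaluating at (u, v) = (6, pi): E = 65, F = 0, G = 36.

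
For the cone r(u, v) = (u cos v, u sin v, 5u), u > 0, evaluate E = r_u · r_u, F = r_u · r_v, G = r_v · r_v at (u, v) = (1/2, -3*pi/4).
E = 26;  F = 0;  G = 1/4

Partials: r_u = (cos(v), sin(v), 5), r_v = (-u*sin(v), u*cos(v), 0). As functions of (u, v):
  E = r_u · r_u = 26,
  F = r_u · r_v = 0,
  G = r_v · r_v = u^2.
Evaluating at (u, v) = (1/2, -3*pi/4): E = 26, F = 0, G = 1/4.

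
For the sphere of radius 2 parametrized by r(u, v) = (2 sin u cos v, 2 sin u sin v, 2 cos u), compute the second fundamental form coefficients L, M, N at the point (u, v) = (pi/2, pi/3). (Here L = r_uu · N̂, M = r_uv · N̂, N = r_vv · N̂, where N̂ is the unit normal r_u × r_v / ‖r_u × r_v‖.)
L = -2;  M = 0;  N = -2

Compute the unit normal N̂(u, v) = (sin(u)^2*cos(v)/Abs(sin(u)), sin(u)^2*sin(v)/Abs(sin(u)), sin(2*u)/(2*Abs(sin(u)))), and the second partials r_uu, r_uv, r_vv. Take dot products:
  L(u, v) = r_uu · N̂ = -2*sin(u)/Abs(sin(u)),
  M(u, v) = r_uv · N̂ = 0,
  N(u, v) = r_vv · N̂ = -2*sin(u)^3/Abs(sin(u)).
Evaluating at (u, v) = (pi/2, pi/3):
  L = -2, M = 0, N = -2.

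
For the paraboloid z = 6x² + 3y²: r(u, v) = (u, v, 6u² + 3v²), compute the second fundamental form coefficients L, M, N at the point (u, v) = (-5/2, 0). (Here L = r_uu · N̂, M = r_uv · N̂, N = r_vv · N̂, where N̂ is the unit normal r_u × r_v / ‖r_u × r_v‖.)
L = 12*sqrt(901)/901;  M = 0;  N = 6*sqrt(901)/901

Compute the unit normal N̂(u, v) = (-12*u/sqrt(144*u^2 + 36*v^2 + 1), -6*v/sqrt(144*u^2 + 36*v^2 + 1), 1/sqrt(144*u^2 + 36*v^2 + 1)), and the second partials r_uu, r_uv, r_vv. Take dot products:
  L(u, v) = r_uu · N̂ = 12/sqrt(144*u^2 + 36*v^2 + 1),
  M(u, v) = r_uv · N̂ = 0,
  N(u, v) = r_vv · N̂ = 6/sqrt(144*u^2 + 36*v^2 + 1).
Evaluating at (u, v) = (-5/2, 0):
  L = 12*sqrt(901)/901, M = 0, N = 6*sqrt(901)/901.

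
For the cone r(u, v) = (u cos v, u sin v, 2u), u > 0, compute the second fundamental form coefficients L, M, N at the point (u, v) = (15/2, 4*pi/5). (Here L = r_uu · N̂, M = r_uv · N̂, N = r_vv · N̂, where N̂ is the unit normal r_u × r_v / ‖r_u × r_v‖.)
L = 0;  M = 0;  N = 3*sqrt(5)

Compute the unit normal N̂(u, v) = (-2*sqrt(5)*u*cos(v)/(5*Abs(u)), -2*sqrt(5)*u*sin(v)/(5*Abs(u)), sqrt(5)*u/(5*Abs(u))), and the second partials r_uu, r_uv, r_vv. Take dot products:
  L(u, v) = r_uu · N̂ = 0,
  M(u, v) = r_uv · N̂ = 0,
  N(u, v) = r_vv · N̂ = 2*sqrt(5)*u^2/(5*Abs(u)).
Evaluating at (u, v) = (15/2, 4*pi/5):
  L = 0, M = 0, N = 3*sqrt(5).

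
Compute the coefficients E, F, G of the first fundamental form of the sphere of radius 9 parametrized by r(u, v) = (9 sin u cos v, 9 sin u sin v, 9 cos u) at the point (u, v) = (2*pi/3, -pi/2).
E = 81;  F = 0;  G = 243/4

Partials: r_u = (9*cos(u)*cos(v), 9*sin(v)*cos(u), -9*sin(u)), r_v = (-9*sin(u)*sin(v), 9*sin(u)*cos(v), 0). As functions of (u, v):
  E = r_u · r_u = 81,
  F = r_u · r_v = 0,
  G = r_v · r_v = 81*sin(u)^2.
Evaluating at (u, v) = (2*pi/3, -pi/2): E = 81, F = 0, G = 243/4.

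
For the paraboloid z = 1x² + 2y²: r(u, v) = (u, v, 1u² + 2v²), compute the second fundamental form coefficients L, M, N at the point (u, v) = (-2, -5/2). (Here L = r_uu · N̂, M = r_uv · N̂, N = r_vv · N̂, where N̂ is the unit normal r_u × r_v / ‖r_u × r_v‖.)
L = 2*sqrt(13)/39;  M = 0;  N = 4*sqrt(13)/39

Compute the unit normal N̂(u, v) = (-2*u/sqrt(4*u^2 + 16*v^2 + 1), -4*v/sqrt(4*u^2 + 16*v^2 + 1), 1/sqrt(4*u^2 + 16*v^2 + 1)), and the second partials r_uu, r_uv, r_vv. Take dot products:
  L(u, v) = r_uu · N̂ = 2/sqrt(4*u^2 + 16*v^2 + 1),
  M(u, v) = r_uv · N̂ = 0,
  N(u, v) = r_vv · N̂ = 4/sqrt(4*u^2 + 16*v^2 + 1).
Evaluating at (u, v) = (-2, -5/2):
  L = 2*sqrt(13)/39, M = 0, N = 4*sqrt(13)/39.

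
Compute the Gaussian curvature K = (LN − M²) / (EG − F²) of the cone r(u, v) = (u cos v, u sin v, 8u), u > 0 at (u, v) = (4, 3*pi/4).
K = 0

Coefficients of the first fundamental form: E = 65, F = 0, G = u^2.
Coefficients of the second fundamental form: L = 0, M = 0, N = 8*sqrt(65)*u^2/(65*Abs(u)).
Assemble K = (LN − M²)/(EG − F²) = 0. At (u, v) = (4, 3*pi/4): K = 0.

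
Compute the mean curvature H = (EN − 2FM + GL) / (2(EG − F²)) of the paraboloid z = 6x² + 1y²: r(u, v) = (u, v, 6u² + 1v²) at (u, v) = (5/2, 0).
H = 907*sqrt(901)/811801

With E = 144*u^2 + 1, F = 24*u*v, G = 4*v^2 + 1, L = 12/sqrt(144*u^2 + 4*v^2 + 1), M = 0, N = 2/sqrt(144*u^2 + 4*v^2 + 1), assemble
  H = (EN − 2FM + GL) / (2(EG − F²)) = (144*u^2 + 24*v^2 + 7)/(144*u^2 + 4*v^2 + 1)^(3/2).
At (u, v) = (5/2, 0): H = 907*sqrt(901)/811801.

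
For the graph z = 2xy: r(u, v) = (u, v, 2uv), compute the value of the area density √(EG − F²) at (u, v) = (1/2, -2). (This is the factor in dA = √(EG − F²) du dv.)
√(EG − F²)|_{(1/2, -2)} = 3*sqrt(2)

E = 4*v^2 + 1, F = 4*u*v, G = 4*u^2 + 1, so EG − F² = 4*u^2 + 4*v^2 + 1. Taking the positive square root: √(EG − F²) = sqrt(4*u^2 + 4*v^2 + 1). At (u, v) = (1/2, -2): 3*sqrt(2).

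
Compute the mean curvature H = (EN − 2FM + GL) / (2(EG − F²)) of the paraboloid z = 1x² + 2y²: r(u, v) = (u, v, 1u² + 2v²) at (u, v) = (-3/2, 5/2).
H = sqrt(110)/100

With E = 4*u^2 + 1, F = 8*u*v, G = 16*v^2 + 1, L = 2/sqrt(4*u^2 + 16*v^2 + 1), M = 0, N = 4/sqrt(4*u^2 + 16*v^2 + 1), assemble
  H = (EN − 2FM + GL) / (2(EG − F²)) = (8*u^2 + 16*v^2 + 3)/(4*u^2 + 16*v^2 + 1)^(3/2).
At (u, v) = (-3/2, 5/2): H = sqrt(110)/100.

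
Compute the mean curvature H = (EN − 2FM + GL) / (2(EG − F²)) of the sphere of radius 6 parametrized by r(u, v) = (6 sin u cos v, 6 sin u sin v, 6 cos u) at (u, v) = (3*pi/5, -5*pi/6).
H = -1/6

With E = 36, F = 0, G = 36*sin(u)^2, L = -6*sin(u)/Abs(sin(u)), M = 0, N = -6*sin(u)^3/Abs(sin(u)), assemble
  H = (EN − 2FM + GL) / (2(EG − F²)) = -sin(u)/(6*Abs(sin(u))).
At (u, v) = (3*pi/5, -5*pi/6): H = -1/6.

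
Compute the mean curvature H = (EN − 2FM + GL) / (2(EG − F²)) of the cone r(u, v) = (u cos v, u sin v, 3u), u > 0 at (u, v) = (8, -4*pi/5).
H = 3*sqrt(10)/160

With E = 10, F = 0, G = u^2, L = 0, M = 0, N = 3*sqrt(10)*u^2/(10*Abs(u)), assemble
  H = (EN − 2FM + GL) / (2(EG − F²)) = 3*sqrt(10)/(20*Abs(u)).
At (u, v) = (8, -4*pi/5): H = 3*sqrt(10)/160.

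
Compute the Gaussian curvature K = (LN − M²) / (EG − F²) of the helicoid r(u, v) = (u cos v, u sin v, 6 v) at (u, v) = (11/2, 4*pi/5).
K = -576/70225

Coefficients of the first fundamental form: E = 1, F = 0, G = u^2 + 36.
Coefficients of the second fundamental form: L = 0, M = -6/sqrt(u^2 + 36), N = 0.
Assemble K = (LN − M²)/(EG − F²) = -36/(u^2 + 36)^2. At (u, v) = (11/2, 4*pi/5): K = -576/70225.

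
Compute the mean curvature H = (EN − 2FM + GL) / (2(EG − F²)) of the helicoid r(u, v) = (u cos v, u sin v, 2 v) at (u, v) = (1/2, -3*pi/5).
H = 0

With E = 1, F = 0, G = u^2 + 4, L = 0, M = -2/sqrt(u^2 + 4), N = 0, assemble
  H = (EN − 2FM + GL) / (2(EG − F²)) = 0.
At (u, v) = (1/2, -3*pi/5): H = 0.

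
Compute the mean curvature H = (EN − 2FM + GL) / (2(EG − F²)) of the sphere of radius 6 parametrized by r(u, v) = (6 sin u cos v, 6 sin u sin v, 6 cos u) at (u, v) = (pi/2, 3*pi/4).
H = -1/6

With E = 36, F = 0, G = 36*sin(u)^2, L = -6*sin(u)/Abs(sin(u)), M = 0, N = -6*sin(u)^3/Abs(sin(u)), assemble
  H = (EN − 2FM + GL) / (2(EG − F²)) = -sin(u)/(6*Abs(sin(u))).
At (u, v) = (pi/2, 3*pi/4): H = -1/6.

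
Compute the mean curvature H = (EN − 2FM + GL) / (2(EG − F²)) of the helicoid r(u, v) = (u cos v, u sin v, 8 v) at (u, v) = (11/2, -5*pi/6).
H = 0

With E = 1, F = 0, G = u^2 + 64, L = 0, M = -8/sqrt(u^2 + 64), N = 0, assemble
  H = (EN − 2FM + GL) / (2(EG − F²)) = 0.
At (u, v) = (11/2, -5*pi/6): H = 0.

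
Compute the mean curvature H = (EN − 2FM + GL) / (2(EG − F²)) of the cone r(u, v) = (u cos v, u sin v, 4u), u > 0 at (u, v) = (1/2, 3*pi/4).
H = 4*sqrt(17)/17

With E = 17, F = 0, G = u^2, L = 0, M = 0, N = 4*sqrt(17)*u^2/(17*Abs(u)), assemble
  H = (EN − 2FM + GL) / (2(EG − F²)) = 2*sqrt(17)/(17*Abs(u)).
At (u, v) = (1/2, 3*pi/4): H = 4*sqrt(17)/17.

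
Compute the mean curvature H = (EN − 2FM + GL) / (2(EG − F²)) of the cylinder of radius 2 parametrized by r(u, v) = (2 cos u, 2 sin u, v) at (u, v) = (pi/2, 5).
H = -1/4

With E = 4, F = 0, G = 1, L = -2, M = 0, N = 0, assemble
  H = (EN − 2FM + GL) / (2(EG − F²)) = -1/4.
At (u, v) = (pi/2, 5): H = -1/4.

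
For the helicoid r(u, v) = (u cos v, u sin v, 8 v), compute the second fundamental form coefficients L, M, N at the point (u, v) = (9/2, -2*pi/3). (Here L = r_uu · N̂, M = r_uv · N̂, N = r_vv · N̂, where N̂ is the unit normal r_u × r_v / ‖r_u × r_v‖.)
L = 0;  M = -16*sqrt(337)/337;  N = 0

Compute the unit normal N̂(u, v) = (8*sin(v)/sqrt(u^2 + 64), -8*cos(v)/sqrt(u^2 + 64), u/sqrt(u^2 + 64)), and the second partials r_uu, r_uv, r_vv. Take dot products:
  L(u, v) = r_uu · N̂ = 0,
  M(u, v) = r_uv · N̂ = -8/sqrt(u^2 + 64),
  N(u, v) = r_vv · N̂ = 0.
Evaluating at (u, v) = (9/2, -2*pi/3):
  L = 0, M = -16*sqrt(337)/337, N = 0.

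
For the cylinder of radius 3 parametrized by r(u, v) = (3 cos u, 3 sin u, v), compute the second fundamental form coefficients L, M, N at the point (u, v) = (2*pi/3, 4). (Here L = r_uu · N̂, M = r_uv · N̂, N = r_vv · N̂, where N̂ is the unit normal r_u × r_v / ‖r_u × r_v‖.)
L = -3;  M = 0;  N = 0

Compute the unit normal N̂(u, v) = (cos(u), sin(u), 0), and the second partials r_uu, r_uv, r_vv. Take dot products:
  L(u, v) = r_uu · N̂ = -3,
  M(u, v) = r_uv · N̂ = 0,
  N(u, v) = r_vv · N̂ = 0.
Evaluating at (u, v) = (2*pi/3, 4):
  L = -3, M = 0, N = 0.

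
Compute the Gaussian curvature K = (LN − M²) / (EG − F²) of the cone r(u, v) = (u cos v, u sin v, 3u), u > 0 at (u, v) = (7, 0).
K = 0

Coefficients of the first fundamental form: E = 10, F = 0, G = u^2.
Coefficients of the second fundamental form: L = 0, M = 0, N = 3*sqrt(10)*u^2/(10*Abs(u)).
Assemble K = (LN − M²)/(EG − F²) = 0. At (u, v) = (7, 0): K = 0.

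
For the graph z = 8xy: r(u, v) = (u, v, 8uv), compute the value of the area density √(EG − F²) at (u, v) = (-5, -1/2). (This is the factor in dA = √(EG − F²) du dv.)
√(EG − F²)|_{(-5, -1/2)} = 7*sqrt(33)

E = 64*v^2 + 1, F = 64*u*v, G = 64*u^2 + 1, so EG − F² = 64*u^2 + 64*v^2 + 1. Taking the positive square root: √(EG − F²) = sqrt(64*u^2 + 64*v^2 + 1). At (u, v) = (-5, -1/2): 7*sqrt(33).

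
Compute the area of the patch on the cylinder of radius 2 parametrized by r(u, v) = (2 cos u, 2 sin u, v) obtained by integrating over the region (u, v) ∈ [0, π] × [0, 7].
Area = 14*pi

Area = ∫∫ √(EG − F²) du dv with √(EG − F²) = 2. Integrating over [0, π] × [0, 7] gives 14*pi.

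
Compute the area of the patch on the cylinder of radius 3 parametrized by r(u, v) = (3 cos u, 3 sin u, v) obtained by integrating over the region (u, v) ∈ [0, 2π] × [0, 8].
Area = 48*pi

Area = ∫∫ √(EG − F²) du dv with √(EG − F²) = 3. Integrating over [0, 2π] × [0, 8] gives 48*pi.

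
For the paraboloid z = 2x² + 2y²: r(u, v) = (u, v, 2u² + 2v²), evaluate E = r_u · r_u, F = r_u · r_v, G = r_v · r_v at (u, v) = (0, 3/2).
E = 1;  F = 0;  G = 37

Partials: r_u = (1, 0, 4*u), r_v = (0, 1, 4*v). As functions of (u, v):
  E = r_u · r_u = 16*u^2 + 1,
  F = r_u · r_v = 16*u*v,
  G = r_v · r_v = 16*v^2 + 1.
Evaluating at (u, v) = (0, 3/2): E = 1, F = 0, G = 37.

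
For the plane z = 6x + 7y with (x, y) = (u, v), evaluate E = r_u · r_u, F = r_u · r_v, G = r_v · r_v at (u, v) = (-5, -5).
E = 37;  F = 42;  G = 50

Partials: r_u = (1, 0, 6), r_v = (0, 1, 7). As functions of (u, v):
  E = r_u · r_u = 37,
  F = r_u · r_v = 42,
  G = r_v · r_v = 50.
Evaluating at (u, v) = (-5, -5): E = 37, F = 42, G = 50.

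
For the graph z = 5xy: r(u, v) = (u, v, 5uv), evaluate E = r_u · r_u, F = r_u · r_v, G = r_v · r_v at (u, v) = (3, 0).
E = 1;  F = 0;  G = 226

Partials: r_u = (1, 0, 5*v), r_v = (0, 1, 5*u). As functions of (u, v):
  E = r_u · r_u = 25*v^2 + 1,
  F = r_u · r_v = 25*u*v,
  G = r_v · r_v = 25*u^2 + 1.
Evaluating at (u, v) = (3, 0): E = 1, F = 0, G = 226.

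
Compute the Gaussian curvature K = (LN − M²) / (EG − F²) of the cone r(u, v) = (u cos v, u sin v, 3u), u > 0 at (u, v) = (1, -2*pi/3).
K = 0

Coefficients of the first fundamental form: E = 10, F = 0, G = u^2.
Coefficients of the second fundamental form: L = 0, M = 0, N = 3*sqrt(10)*u^2/(10*Abs(u)).
Assemble K = (LN − M²)/(EG − F²) = 0. At (u, v) = (1, -2*pi/3): K = 0.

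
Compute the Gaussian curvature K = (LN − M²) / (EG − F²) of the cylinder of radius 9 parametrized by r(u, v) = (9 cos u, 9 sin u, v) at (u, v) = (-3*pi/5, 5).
K = 0

Coefficients of the first fundamental form: E = 81, F = 0, G = 1.
Coefficients of the second fundamental form: L = -9, M = 0, N = 0.
Assemble K = (LN − M²)/(EG − F²) = 0. At (u, v) = (-3*pi/5, 5): K = 0.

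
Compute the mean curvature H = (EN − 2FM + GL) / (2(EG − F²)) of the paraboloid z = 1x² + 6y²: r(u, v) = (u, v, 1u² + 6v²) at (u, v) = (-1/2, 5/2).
H = 83*sqrt(902)/73964

With E = 4*u^2 + 1, F = 24*u*v, G = 144*v^2 + 1, L = 2/sqrt(4*u^2 + 144*v^2 + 1), M = 0, N = 12/sqrt(4*u^2 + 144*v^2 + 1), assemble
  H = (EN − 2FM + GL) / (2(EG − F²)) = (24*u^2 + 144*v^2 + 7)/(4*u^2 + 144*v^2 + 1)^(3/2).
At (u, v) = (-1/2, 5/2): H = 83*sqrt(902)/73964.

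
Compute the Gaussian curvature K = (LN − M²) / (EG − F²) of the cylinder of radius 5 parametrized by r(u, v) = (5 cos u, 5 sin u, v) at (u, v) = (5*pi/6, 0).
K = 0

Coefficients of the first fundamental form: E = 25, F = 0, G = 1.
Coefficients of the second fundamental form: L = -5, M = 0, N = 0.
Assemble K = (LN − M²)/(EG − F²) = 0. At (u, v) = (5*pi/6, 0): K = 0.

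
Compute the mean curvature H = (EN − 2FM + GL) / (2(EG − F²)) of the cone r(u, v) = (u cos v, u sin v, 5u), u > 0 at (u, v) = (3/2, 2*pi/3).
H = 5*sqrt(26)/78

With E = 26, F = 0, G = u^2, L = 0, M = 0, N = 5*sqrt(26)*u^2/(26*Abs(u)), assemble
  H = (EN − 2FM + GL) / (2(EG − F²)) = 5*sqrt(26)/(52*Abs(u)).
At (u, v) = (3/2, 2*pi/3): H = 5*sqrt(26)/78.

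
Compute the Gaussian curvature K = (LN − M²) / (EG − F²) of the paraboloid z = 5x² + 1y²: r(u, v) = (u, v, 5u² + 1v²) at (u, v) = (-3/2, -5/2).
K = 20/63001

Coefficients of the first fundamental form: E = 100*u^2 + 1, F = 20*u*v, G = 4*v^2 + 1.
Coefficients of the second fundamental form: L = 10/sqrt(100*u^2 + 4*v^2 + 1), M = 0, N = 2/sqrt(100*u^2 + 4*v^2 + 1).
Assemble K = (LN − M²)/(EG − F²) = 20/(10000*u^4 + 800*u^2*v^2 + 200*u^2 + 16*v^4 + 8*v^2 + 1). At (u, v) = (-3/2, -5/2): K = 20/63001.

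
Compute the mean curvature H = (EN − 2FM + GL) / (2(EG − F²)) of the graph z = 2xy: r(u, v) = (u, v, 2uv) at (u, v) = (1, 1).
H = -8/27

With E = 4*v^2 + 1, F = 4*u*v, G = 4*u^2 + 1, L = 0, M = 2/sqrt(4*u^2 + 4*v^2 + 1), N = 0, assemble
  H = (EN − 2FM + GL) / (2(EG − F²)) = -8*u*v/(4*u^2 + 4*v^2 + 1)^(3/2).
At (u, v) = (1, 1): H = -8/27.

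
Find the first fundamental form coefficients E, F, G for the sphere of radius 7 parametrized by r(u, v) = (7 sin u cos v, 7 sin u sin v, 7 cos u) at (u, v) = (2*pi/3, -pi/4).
E = 49;  F = 0;  G = 147/4

Partials: r_u = (7*cos(u)*cos(v), 7*sin(v)*cos(u), -7*sin(u)), r_v = (-7*sin(u)*sin(v), 7*sin(u)*cos(v), 0). As functions of (u, v):
  E = r_u · r_u = 49,
  F = r_u · r_v = 0,
  G = r_v · r_v = 49*sin(u)^2.
Evaluating at (u, v) = (2*pi/3, -pi/4): E = 49, F = 0, G = 147/4.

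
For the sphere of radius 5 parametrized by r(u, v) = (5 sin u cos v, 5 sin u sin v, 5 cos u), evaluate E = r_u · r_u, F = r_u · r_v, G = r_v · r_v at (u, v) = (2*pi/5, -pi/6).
E = 25;  F = 0;  G = 25*sqrt(5)/8 + 125/8

Partials: r_u = (5*cos(u)*cos(v), 5*sin(v)*cos(u), -5*sin(u)), r_v = (-5*sin(u)*sin(v), 5*sin(u)*cos(v), 0). As functions of (u, v):
  E = r_u · r_u = 25,
  F = r_u · r_v = 0,
  G = r_v · r_v = 25*sin(u)^2.
Evaluating at (u, v) = (2*pi/5, -pi/6): E = 25, F = 0, G = 25*sqrt(5)/8 + 125/8.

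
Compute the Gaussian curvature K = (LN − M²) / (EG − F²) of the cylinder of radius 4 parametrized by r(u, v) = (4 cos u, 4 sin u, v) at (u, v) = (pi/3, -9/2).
K = 0

Coefficients of the first fundamental form: E = 16, F = 0, G = 1.
Coefficients of the second fundamental form: L = -4, M = 0, N = 0.
Assemble K = (LN − M²)/(EG − F²) = 0. At (u, v) = (pi/3, -9/2): K = 0.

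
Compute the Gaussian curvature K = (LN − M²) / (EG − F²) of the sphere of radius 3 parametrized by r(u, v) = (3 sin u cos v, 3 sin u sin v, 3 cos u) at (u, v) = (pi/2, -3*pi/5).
K = 1/9

Coefficients of the first fundamental form: E = 9, F = 0, G = 9*sin(u)^2.
Coefficients of the second fundamental form: L = -3*sin(u)/Abs(sin(u)), M = 0, N = -3*sin(u)^3/Abs(sin(u)).
Assemble K = (LN − M²)/(EG − F²) = 1/9. At (u, v) = (pi/2, -3*pi/5): K = 1/9.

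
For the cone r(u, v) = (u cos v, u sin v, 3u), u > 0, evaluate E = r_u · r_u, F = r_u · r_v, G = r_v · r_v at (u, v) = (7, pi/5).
E = 10;  F = 0;  G = 49

Partials: r_u = (cos(v), sin(v), 3), r_v = (-u*sin(v), u*cos(v), 0). As functions of (u, v):
  E = r_u · r_u = 10,
  F = r_u · r_v = 0,
  G = r_v · r_v = u^2.
Evaluating at (u, v) = (7, pi/5): E = 10, F = 0, G = 49.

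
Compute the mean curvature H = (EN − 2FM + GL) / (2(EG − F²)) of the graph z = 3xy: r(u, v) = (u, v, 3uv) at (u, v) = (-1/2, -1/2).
H = -27*sqrt(22)/242

With E = 9*v^2 + 1, F = 9*u*v, G = 9*u^2 + 1, L = 0, M = 3/sqrt(9*u^2 + 9*v^2 + 1), N = 0, assemble
  H = (EN − 2FM + GL) / (2(EG − F²)) = -27*u*v/(9*u^2 + 9*v^2 + 1)^(3/2).
At (u, v) = (-1/2, -1/2): H = -27*sqrt(22)/242.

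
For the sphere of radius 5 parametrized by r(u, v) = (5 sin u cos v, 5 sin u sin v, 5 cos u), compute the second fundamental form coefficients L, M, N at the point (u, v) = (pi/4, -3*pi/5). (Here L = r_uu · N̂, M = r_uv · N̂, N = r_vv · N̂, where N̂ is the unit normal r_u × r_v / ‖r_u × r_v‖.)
L = -5;  M = 0;  N = -5/2

Compute the unit normal N̂(u, v) = (sin(u)^2*cos(v)/Abs(sin(u)), sin(u)^2*sin(v)/Abs(sin(u)), sin(2*u)/(2*Abs(sin(u)))), and the second partials r_uu, r_uv, r_vv. Take dot products:
  L(u, v) = r_uu · N̂ = -5*sin(u)/Abs(sin(u)),
  M(u, v) = r_uv · N̂ = 0,
  N(u, v) = r_vv · N̂ = -5*sin(u)^3/Abs(sin(u)).
Evaluating at (u, v) = (pi/4, -3*pi/5):
  L = -5, M = 0, N = -5/2.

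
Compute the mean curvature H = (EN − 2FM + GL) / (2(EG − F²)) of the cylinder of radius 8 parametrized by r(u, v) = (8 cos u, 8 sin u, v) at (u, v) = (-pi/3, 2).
H = -1/16

With E = 64, F = 0, G = 1, L = -8, M = 0, N = 0, assemble
  H = (EN − 2FM + GL) / (2(EG − F²)) = -1/16.
At (u, v) = (-pi/3, 2): H = -1/16.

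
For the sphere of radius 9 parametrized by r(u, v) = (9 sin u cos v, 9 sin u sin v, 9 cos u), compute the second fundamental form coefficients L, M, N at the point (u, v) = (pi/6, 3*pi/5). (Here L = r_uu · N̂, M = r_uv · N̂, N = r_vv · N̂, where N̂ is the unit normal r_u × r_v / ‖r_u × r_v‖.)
L = -9;  M = 0;  N = -9/4

Compute the unit normal N̂(u, v) = (sin(u)^2*cos(v)/Abs(sin(u)), sin(u)^2*sin(v)/Abs(sin(u)), sin(2*u)/(2*Abs(sin(u)))), and the second partials r_uu, r_uv, r_vv. Take dot products:
  L(u, v) = r_uu · N̂ = -9*sin(u)/Abs(sin(u)),
  M(u, v) = r_uv · N̂ = 0,
  N(u, v) = r_vv · N̂ = -9*sin(u)^3/Abs(sin(u)).
Evaluating at (u, v) = (pi/6, 3*pi/5):
  L = -9, M = 0, N = -9/4.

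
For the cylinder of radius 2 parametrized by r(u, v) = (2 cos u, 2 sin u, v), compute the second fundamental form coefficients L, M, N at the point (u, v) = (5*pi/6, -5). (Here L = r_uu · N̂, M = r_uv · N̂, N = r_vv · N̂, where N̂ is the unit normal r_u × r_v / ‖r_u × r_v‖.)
L = -2;  M = 0;  N = 0

Compute the unit normal N̂(u, v) = (cos(u), sin(u), 0), and the second partials r_uu, r_uv, r_vv. Take dot products:
  L(u, v) = r_uu · N̂ = -2,
  M(u, v) = r_uv · N̂ = 0,
  N(u, v) = r_vv · N̂ = 0.
Evaluating at (u, v) = (5*pi/6, -5):
  L = -2, M = 0, N = 0.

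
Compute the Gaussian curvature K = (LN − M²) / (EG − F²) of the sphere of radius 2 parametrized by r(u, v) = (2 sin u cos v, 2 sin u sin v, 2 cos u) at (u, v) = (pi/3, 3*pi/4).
K = 1/4

Coefficients of the first fundamental form: E = 4, F = 0, G = 4*sin(u)^2.
Coefficients of the second fundamental form: L = -2*sin(u)/Abs(sin(u)), M = 0, N = -2*sin(u)^3/Abs(sin(u)).
Assemble K = (LN − M²)/(EG − F²) = 1/4. At (u, v) = (pi/3, 3*pi/4): K = 1/4.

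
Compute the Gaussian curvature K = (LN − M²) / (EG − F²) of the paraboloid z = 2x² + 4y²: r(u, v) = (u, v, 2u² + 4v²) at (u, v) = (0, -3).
K = 32/332929

Coefficients of the first fundamental form: E = 16*u^2 + 1, F = 32*u*v, G = 64*v^2 + 1.
Coefficients of the second fundamental form: L = 4/sqrt(16*u^2 + 64*v^2 + 1), M = 0, N = 8/sqrt(16*u^2 + 64*v^2 + 1).
Assemble K = (LN − M²)/(EG − F²) = 32/(256*u^4 + 2048*u^2*v^2 + 32*u^2 + 4096*v^4 + 128*v^2 + 1). At (u, v) = (0, -3): K = 32/332929.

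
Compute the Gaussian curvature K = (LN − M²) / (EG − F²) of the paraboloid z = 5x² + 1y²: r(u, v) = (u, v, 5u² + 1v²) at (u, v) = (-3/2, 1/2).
K = 20/51529

Coefficients of the first fundamental form: E = 100*u^2 + 1, F = 20*u*v, G = 4*v^2 + 1.
Coefficients of the second fundamental form: L = 10/sqrt(100*u^2 + 4*v^2 + 1), M = 0, N = 2/sqrt(100*u^2 + 4*v^2 + 1).
Assemble K = (LN − M²)/(EG − F²) = 20/(10000*u^4 + 800*u^2*v^2 + 200*u^2 + 16*v^4 + 8*v^2 + 1). At (u, v) = (-3/2, 1/2): K = 20/51529.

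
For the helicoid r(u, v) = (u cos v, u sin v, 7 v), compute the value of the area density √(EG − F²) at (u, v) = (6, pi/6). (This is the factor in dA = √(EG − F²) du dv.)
√(EG − F²)|_{(6, pi/6)} = sqrt(85)

E = 1, F = 0, G = u^2 + 49, so EG − F² = u^2 + 49. Taking the positive square root: √(EG − F²) = sqrt(u^2 + 49). At (u, v) = (6, pi/6): sqrt(85).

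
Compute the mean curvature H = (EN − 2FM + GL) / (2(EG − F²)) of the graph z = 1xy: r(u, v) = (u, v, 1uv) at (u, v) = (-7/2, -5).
H = -140*sqrt(17)/7803

With E = v^2 + 1, F = u*v, G = u^2 + 1, L = 0, M = 1/sqrt(u^2 + v^2 + 1), N = 0, assemble
  H = (EN − 2FM + GL) / (2(EG − F²)) = -u*v/(u^2 + v^2 + 1)^(3/2).
At (u, v) = (-7/2, -5): H = -140*sqrt(17)/7803.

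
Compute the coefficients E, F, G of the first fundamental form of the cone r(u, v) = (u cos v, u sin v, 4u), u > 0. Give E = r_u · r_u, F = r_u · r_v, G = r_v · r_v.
E = 17;  F = 0;  G = u^2

Compute partials: r_u = (cos(v), sin(v), 4), r_v = (-u*sin(v), u*cos(v), 0). Then
  E = r_u · r_u = 17,
  F = r_u · r_v = 0,
  G = r_v · r_v = u^2.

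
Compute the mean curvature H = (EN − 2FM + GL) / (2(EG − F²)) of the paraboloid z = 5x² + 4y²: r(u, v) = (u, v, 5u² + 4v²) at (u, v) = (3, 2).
H = 4889*sqrt(1157)/1338649

With E = 100*u^2 + 1, F = 80*u*v, G = 64*v^2 + 1, L = 10/sqrt(100*u^2 + 64*v^2 + 1), M = 0, N = 8/sqrt(100*u^2 + 64*v^2 + 1), assemble
  H = (EN − 2FM + GL) / (2(EG − F²)) = (400*u^2 + 320*v^2 + 9)/(100*u^2 + 64*v^2 + 1)^(3/2).
At (u, v) = (3, 2): H = 4889*sqrt(1157)/1338649.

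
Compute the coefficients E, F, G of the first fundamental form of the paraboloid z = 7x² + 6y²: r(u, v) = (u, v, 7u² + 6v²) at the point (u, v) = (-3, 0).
E = 1765;  F = 0;  G = 1

Partials: r_u = (1, 0, 14*u), r_v = (0, 1, 12*v). As functions of (u, v):
  E = r_u · r_u = 196*u^2 + 1,
  F = r_u · r_v = 168*u*v,
  G = r_v · r_v = 144*v^2 + 1.
Evaluating at (u, v) = (-3, 0): E = 1765, F = 0, G = 1.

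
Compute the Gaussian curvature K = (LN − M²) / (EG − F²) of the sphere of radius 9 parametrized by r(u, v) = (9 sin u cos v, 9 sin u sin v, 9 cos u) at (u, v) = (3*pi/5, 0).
K = 1/81

Coefficients of the first fundamental form: E = 81, F = 0, G = 81*sin(u)^2.
Coefficients of the second fundamental form: L = -9*sin(u)/Abs(sin(u)), M = 0, N = -9*sin(u)^3/Abs(sin(u)).
Assemble K = (LN − M²)/(EG − F²) = 1/81. At (u, v) = (3*pi/5, 0): K = 1/81.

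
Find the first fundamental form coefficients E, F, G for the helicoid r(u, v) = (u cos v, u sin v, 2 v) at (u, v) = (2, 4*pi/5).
E = 1;  F = 0;  G = 8

Partials: r_u = (cos(v), sin(v), 0), r_v = (-u*sin(v), u*cos(v), 2). As functions of (u, v):
  E = r_u · r_u = 1,
  F = r_u · r_v = 0,
  G = r_v · r_v = u^2 + 4.
Evaluating at (u, v) = (2, 4*pi/5): E = 1, F = 0, G = 8.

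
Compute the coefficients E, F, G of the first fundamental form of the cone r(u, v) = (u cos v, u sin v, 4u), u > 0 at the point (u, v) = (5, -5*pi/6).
E = 17;  F = 0;  G = 25

Partials: r_u = (cos(v), sin(v), 4), r_v = (-u*sin(v), u*cos(v), 0). As functions of (u, v):
  E = r_u · r_u = 17,
  F = r_u · r_v = 0,
  G = r_v · r_v = u^2.
Evaluating at (u, v) = (5, -5*pi/6): E = 17, F = 0, G = 25.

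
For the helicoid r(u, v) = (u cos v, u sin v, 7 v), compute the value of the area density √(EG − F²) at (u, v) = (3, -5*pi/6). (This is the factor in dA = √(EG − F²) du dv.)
√(EG − F²)|_{(3, -5*pi/6)} = sqrt(58)

E = 1, F = 0, G = u^2 + 49, so EG − F² = u^2 + 49. Taking the positive square root: √(EG − F²) = sqrt(u^2 + 49). At (u, v) = (3, -5*pi/6): sqrt(58).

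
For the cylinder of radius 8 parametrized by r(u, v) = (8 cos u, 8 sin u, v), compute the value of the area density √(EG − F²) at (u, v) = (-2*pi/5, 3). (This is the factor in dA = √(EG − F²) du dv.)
√(EG − F²)|_{(-2*pi/5, 3)} = 8

E = 64, F = 0, G = 1, so EG − F² = 64. Taking the positive square root: √(EG − F²) = 8. At (u, v) = (-2*pi/5, 3): 8.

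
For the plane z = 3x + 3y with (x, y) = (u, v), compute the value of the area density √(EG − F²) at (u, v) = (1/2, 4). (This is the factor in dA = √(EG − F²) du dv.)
√(EG − F²)|_{(1/2, 4)} = sqrt(19)

E = 10, F = 9, G = 10, so EG − F² = 19. Taking the positive square root: √(EG − F²) = sqrt(19). At (u, v) = (1/2, 4): sqrt(19).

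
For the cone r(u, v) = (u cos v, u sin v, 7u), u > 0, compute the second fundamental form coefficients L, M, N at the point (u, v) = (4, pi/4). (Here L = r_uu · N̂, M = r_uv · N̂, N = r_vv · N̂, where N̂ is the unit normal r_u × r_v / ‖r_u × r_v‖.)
L = 0;  M = 0;  N = 14*sqrt(2)/5

Compute the unit normal N̂(u, v) = (-7*sqrt(2)*u*cos(v)/(10*Abs(u)), -7*sqrt(2)*u*sin(v)/(10*Abs(u)), sqrt(2)*u/(10*Abs(u))), and the second partials r_uu, r_uv, r_vv. Take dot products:
  L(u, v) = r_uu · N̂ = 0,
  M(u, v) = r_uv · N̂ = 0,
  N(u, v) = r_vv · N̂ = 7*sqrt(2)*u^2/(10*Abs(u)).
Evaluating at (u, v) = (4, pi/4):
  L = 0, M = 0, N = 14*sqrt(2)/5.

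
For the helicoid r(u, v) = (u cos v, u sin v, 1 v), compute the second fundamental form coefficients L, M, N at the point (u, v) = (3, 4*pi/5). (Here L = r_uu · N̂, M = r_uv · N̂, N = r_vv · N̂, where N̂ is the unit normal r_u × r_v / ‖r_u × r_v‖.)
L = 0;  M = -sqrt(10)/10;  N = 0

Compute the unit normal N̂(u, v) = (sin(v)/sqrt(u^2 + 1), -cos(v)/sqrt(u^2 + 1), u/sqrt(u^2 + 1)), and the second partials r_uu, r_uv, r_vv. Take dot products:
  L(u, v) = r_uu · N̂ = 0,
  M(u, v) = r_uv · N̂ = -1/sqrt(u^2 + 1),
  N(u, v) = r_vv · N̂ = 0.
Evaluating at (u, v) = (3, 4*pi/5):
  L = 0, M = -sqrt(10)/10, N = 0.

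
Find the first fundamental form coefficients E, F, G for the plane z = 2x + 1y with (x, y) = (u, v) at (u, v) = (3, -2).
E = 5;  F = 2;  G = 2

Partials: r_u = (1, 0, 2), r_v = (0, 1, 1). As functions of (u, v):
  E = r_u · r_u = 5,
  F = r_u · r_v = 2,
  G = r_v · r_v = 2.
Evaluating at (u, v) = (3, -2): E = 5, F = 2, G = 2.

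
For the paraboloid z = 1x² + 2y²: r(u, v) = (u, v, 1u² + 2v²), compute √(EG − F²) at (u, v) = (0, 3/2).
√(EG − F²)|_{(0, 3/2)} = sqrt(37)

E = 4*u^2 + 1, F = 8*u*v, G = 16*v^2 + 1; EG − F² = 4*u^2 + 16*v^2 + 1; √(EG − F²) = sqrt(4*u^2 + 16*v^2 + 1). At the given point: sqrt(37).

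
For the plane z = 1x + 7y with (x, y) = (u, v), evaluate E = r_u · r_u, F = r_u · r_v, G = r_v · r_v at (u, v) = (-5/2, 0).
E = 2;  F = 7;  G = 50

Partials: r_u = (1, 0, 1), r_v = (0, 1, 7). As functions of (u, v):
  E = r_u · r_u = 2,
  F = r_u · r_v = 7,
  G = r_v · r_v = 50.
Evaluating at (u, v) = (-5/2, 0): E = 2, F = 7, G = 50.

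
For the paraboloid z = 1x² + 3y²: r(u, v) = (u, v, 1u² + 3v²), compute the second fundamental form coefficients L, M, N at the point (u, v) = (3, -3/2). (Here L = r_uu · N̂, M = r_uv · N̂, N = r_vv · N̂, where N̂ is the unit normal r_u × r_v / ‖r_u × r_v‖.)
L = sqrt(118)/59;  M = 0;  N = 3*sqrt(118)/59

Compute the unit normal N̂(u, v) = (-2*u/sqrt(4*u^2 + 36*v^2 + 1), -6*v/sqrt(4*u^2 + 36*v^2 + 1), 1/sqrt(4*u^2 + 36*v^2 + 1)), and the second partials r_uu, r_uv, r_vv. Take dot products:
  L(u, v) = r_uu · N̂ = 2/sqrt(4*u^2 + 36*v^2 + 1),
  M(u, v) = r_uv · N̂ = 0,
  N(u, v) = r_vv · N̂ = 6/sqrt(4*u^2 + 36*v^2 + 1).
Evaluating at (u, v) = (3, -3/2):
  L = sqrt(118)/59, M = 0, N = 3*sqrt(118)/59.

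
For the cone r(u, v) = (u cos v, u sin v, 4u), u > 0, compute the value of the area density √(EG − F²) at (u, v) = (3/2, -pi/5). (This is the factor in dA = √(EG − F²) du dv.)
√(EG − F²)|_{(3/2, -pi/5)} = 3*sqrt(17)/2

E = 17, F = 0, G = u^2, so EG − F² = 17*u^2. Taking the positive square root: √(EG − F²) = sqrt(17)*Abs(u). At (u, v) = (3/2, -pi/5): 3*sqrt(17)/2.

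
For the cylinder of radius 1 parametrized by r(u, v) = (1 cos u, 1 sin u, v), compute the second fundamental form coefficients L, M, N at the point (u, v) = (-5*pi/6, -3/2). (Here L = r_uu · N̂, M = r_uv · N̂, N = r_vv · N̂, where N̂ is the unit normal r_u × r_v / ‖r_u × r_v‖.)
L = -1;  M = 0;  N = 0

Compute the unit normal N̂(u, v) = (cos(u), sin(u), 0), and the second partials r_uu, r_uv, r_vv. Take dot products:
  L(u, v) = r_uu · N̂ = -1,
  M(u, v) = r_uv · N̂ = 0,
  N(u, v) = r_vv · N̂ = 0.
Evaluating at (u, v) = (-5*pi/6, -3/2):
  L = -1, M = 0, N = 0.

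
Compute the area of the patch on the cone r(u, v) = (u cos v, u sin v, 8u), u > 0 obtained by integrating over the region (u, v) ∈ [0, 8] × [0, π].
Area = 32*sqrt(65)*pi

Area = ∫∫ √(EG − F²) du dv with √(EG − F²) = sqrt(65)*Abs(u). Integrating over [0, 8] × [0, π] gives 32*sqrt(65)*pi.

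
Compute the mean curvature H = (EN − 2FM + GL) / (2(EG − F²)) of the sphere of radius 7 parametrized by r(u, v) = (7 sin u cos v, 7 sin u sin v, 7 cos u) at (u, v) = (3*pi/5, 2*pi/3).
H = -1/7

With E = 49, F = 0, G = 49*sin(u)^2, L = -7*sin(u)/Abs(sin(u)), M = 0, N = -7*sin(u)^3/Abs(sin(u)), assemble
  H = (EN − 2FM + GL) / (2(EG − F²)) = -sin(u)/(7*Abs(sin(u))).
At (u, v) = (3*pi/5, 2*pi/3): H = -1/7.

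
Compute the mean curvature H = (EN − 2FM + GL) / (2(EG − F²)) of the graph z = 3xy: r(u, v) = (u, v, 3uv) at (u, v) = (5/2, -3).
H = 1620*sqrt(553)/305809

With E = 9*v^2 + 1, F = 9*u*v, G = 9*u^2 + 1, L = 0, M = 3/sqrt(9*u^2 + 9*v^2 + 1), N = 0, assemble
  H = (EN − 2FM + GL) / (2(EG − F²)) = -27*u*v/(9*u^2 + 9*v^2 + 1)^(3/2).
At (u, v) = (5/2, -3): H = 1620*sqrt(553)/305809.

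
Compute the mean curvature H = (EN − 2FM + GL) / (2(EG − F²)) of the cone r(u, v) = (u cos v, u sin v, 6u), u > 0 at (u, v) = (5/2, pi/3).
H = 6*sqrt(37)/185

With E = 37, F = 0, G = u^2, L = 0, M = 0, N = 6*sqrt(37)*u^2/(37*Abs(u)), assemble
  H = (EN − 2FM + GL) / (2(EG − F²)) = 3*sqrt(37)/(37*Abs(u)).
At (u, v) = (5/2, pi/3): H = 6*sqrt(37)/185.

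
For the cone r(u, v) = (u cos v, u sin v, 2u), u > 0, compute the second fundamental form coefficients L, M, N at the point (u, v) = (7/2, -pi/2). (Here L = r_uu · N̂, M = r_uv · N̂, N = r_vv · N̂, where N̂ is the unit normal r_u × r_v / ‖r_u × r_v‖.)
L = 0;  M = 0;  N = 7*sqrt(5)/5

Compute the unit normal N̂(u, v) = (-2*sqrt(5)*u*cos(v)/(5*Abs(u)), -2*sqrt(5)*u*sin(v)/(5*Abs(u)), sqrt(5)*u/(5*Abs(u))), and the second partials r_uu, r_uv, r_vv. Take dot products:
  L(u, v) = r_uu · N̂ = 0,
  M(u, v) = r_uv · N̂ = 0,
  N(u, v) = r_vv · N̂ = 2*sqrt(5)*u^2/(5*Abs(u)).
Evaluating at (u, v) = (7/2, -pi/2):
  L = 0, M = 0, N = 7*sqrt(5)/5.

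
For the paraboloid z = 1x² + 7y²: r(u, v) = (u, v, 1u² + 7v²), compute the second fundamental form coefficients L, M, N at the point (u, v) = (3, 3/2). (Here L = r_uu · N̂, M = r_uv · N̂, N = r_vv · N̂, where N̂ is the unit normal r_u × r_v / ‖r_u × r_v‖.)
L = sqrt(478)/239;  M = 0;  N = 7*sqrt(478)/239

Compute the unit normal N̂(u, v) = (-2*u/sqrt(4*u^2 + 196*v^2 + 1), -14*v/sqrt(4*u^2 + 196*v^2 + 1), 1/sqrt(4*u^2 + 196*v^2 + 1)), and the second partials r_uu, r_uv, r_vv. Take dot products:
  L(u, v) = r_uu · N̂ = 2/sqrt(4*u^2 + 196*v^2 + 1),
  M(u, v) = r_uv · N̂ = 0,
  N(u, v) = r_vv · N̂ = 14/sqrt(4*u^2 + 196*v^2 + 1).
Evaluating at (u, v) = (3, 3/2):
  L = sqrt(478)/239, M = 0, N = 7*sqrt(478)/239.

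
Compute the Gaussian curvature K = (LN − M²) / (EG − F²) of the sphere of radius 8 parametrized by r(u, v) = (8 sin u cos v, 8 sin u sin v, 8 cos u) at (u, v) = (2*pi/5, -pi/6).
K = 1/64

Coefficients of the first fundamental form: E = 64, F = 0, G = 64*sin(u)^2.
Coefficients of the second fundamental form: L = -8*sin(u)/Abs(sin(u)), M = 0, N = -8*sin(u)^3/Abs(sin(u)).
Assemble K = (LN − M²)/(EG − F²) = 1/64. At (u, v) = (2*pi/5, -pi/6): K = 1/64.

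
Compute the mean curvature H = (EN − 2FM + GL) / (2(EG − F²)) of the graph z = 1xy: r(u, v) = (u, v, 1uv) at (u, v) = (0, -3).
H = 0

With E = v^2 + 1, F = u*v, G = u^2 + 1, L = 0, M = 1/sqrt(u^2 + v^2 + 1), N = 0, assemble
  H = (EN − 2FM + GL) / (2(EG − F²)) = -u*v/(u^2 + v^2 + 1)^(3/2).
At (u, v) = (0, -3): H = 0.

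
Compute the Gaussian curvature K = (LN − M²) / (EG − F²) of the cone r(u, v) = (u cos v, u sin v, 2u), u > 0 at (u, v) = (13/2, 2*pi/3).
K = 0

Coefficients of the first fundamental form: E = 5, F = 0, G = u^2.
Coefficients of the second fundamental form: L = 0, M = 0, N = 2*sqrt(5)*u^2/(5*Abs(u)).
Assemble K = (LN − M²)/(EG − F²) = 0. At (u, v) = (13/2, 2*pi/3): K = 0.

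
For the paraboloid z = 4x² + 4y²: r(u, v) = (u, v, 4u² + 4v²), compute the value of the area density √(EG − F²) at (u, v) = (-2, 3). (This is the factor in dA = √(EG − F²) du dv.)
√(EG − F²)|_{(-2, 3)} = 7*sqrt(17)

E = 64*u^2 + 1, F = 64*u*v, G = 64*v^2 + 1, so EG − F² = 64*u^2 + 64*v^2 + 1. Taking the positive square root: √(EG − F²) = sqrt(64*u^2 + 64*v^2 + 1). At (u, v) = (-2, 3): 7*sqrt(17).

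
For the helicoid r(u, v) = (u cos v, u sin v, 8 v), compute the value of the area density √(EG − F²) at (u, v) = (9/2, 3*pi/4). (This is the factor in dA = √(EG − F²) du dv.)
√(EG − F²)|_{(9/2, 3*pi/4)} = sqrt(337)/2

E = 1, F = 0, G = u^2 + 64, so EG − F² = u^2 + 64. Taking the positive square root: √(EG − F²) = sqrt(u^2 + 64). At (u, v) = (9/2, 3*pi/4): sqrt(337)/2.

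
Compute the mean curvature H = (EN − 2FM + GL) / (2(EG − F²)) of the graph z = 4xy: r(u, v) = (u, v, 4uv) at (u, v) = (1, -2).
H = 128/729

With E = 16*v^2 + 1, F = 16*u*v, G = 16*u^2 + 1, L = 0, M = 4/sqrt(16*u^2 + 16*v^2 + 1), N = 0, assemble
  H = (EN − 2FM + GL) / (2(EG − F²)) = -64*u*v/(16*u^2 + 16*v^2 + 1)^(3/2).
At (u, v) = (1, -2): H = 128/729.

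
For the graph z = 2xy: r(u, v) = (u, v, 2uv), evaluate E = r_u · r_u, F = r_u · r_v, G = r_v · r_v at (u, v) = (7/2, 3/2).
E = 10;  F = 21;  G = 50

Partials: r_u = (1, 0, 2*v), r_v = (0, 1, 2*u). As functions of (u, v):
  E = r_u · r_u = 4*v^2 + 1,
  F = r_u · r_v = 4*u*v,
  G = r_v · r_v = 4*u^2 + 1.
Evaluating at (u, v) = (7/2, 3/2): E = 10, F = 21, G = 50.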